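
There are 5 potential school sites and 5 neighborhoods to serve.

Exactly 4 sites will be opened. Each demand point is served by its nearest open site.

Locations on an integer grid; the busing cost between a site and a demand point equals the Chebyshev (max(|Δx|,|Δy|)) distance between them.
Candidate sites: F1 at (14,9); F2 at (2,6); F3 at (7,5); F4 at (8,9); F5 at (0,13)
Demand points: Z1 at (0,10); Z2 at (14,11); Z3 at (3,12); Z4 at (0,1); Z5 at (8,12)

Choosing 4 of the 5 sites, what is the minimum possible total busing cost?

16

Open {F1, F2, F4, F5}.
  Z1→F5 3, Z2→F1 2, Z3→F5 3, Z4→F2 5, Z5→F4 3  ⇒ total 16.
Compare {F1, F3, F4, F5}: total 18.
Compare {F1, F2, F3, F4}: total 19.
No size-4 selection does better; minimum is 16.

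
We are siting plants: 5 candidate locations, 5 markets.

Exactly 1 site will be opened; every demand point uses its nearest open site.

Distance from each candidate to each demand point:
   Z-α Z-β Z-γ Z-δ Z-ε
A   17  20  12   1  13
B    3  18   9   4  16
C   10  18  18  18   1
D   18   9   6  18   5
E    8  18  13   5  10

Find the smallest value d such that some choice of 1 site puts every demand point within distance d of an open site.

Open {B}.
  Farthest demand point is Z-β at distance 18 (to B); all others are ≤ 18.
With {C} the worst case is 18.
With {D} the worst case is 18.
No size-1 selection achieves below 18.

18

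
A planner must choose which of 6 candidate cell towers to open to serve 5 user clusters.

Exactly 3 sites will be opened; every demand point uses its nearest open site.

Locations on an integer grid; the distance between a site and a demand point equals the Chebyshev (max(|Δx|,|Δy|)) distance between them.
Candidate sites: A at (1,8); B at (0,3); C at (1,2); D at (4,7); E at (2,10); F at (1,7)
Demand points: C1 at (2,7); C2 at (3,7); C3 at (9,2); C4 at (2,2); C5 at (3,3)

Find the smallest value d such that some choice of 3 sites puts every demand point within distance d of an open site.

Open {A, B, D}.
  Farthest demand point is C3 at distance 5 (to D); all others are ≤ 5.
With {A, C, D} the worst case is 5.
With {A, D, E} the worst case is 5.
No size-3 selection achieves below 5.

5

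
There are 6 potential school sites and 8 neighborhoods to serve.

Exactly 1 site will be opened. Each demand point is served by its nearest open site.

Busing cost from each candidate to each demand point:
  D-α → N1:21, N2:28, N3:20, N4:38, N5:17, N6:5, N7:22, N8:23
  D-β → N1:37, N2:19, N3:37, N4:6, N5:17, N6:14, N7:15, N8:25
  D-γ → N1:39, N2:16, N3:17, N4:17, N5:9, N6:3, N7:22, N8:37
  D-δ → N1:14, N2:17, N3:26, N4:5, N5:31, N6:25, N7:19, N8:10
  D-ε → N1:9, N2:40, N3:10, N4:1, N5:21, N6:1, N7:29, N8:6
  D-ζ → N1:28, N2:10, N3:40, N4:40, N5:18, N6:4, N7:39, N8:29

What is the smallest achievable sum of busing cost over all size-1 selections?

117

Open {D-ε}.
  N1→D-ε 9, N2→D-ε 40, N3→D-ε 10, N4→D-ε 1, N5→D-ε 21, N6→D-ε 1, N7→D-ε 29, N8→D-ε 6  ⇒ total 117.
Compare {D-δ}: total 147.
Compare {D-γ}: total 160.
No size-1 selection does better; minimum is 117.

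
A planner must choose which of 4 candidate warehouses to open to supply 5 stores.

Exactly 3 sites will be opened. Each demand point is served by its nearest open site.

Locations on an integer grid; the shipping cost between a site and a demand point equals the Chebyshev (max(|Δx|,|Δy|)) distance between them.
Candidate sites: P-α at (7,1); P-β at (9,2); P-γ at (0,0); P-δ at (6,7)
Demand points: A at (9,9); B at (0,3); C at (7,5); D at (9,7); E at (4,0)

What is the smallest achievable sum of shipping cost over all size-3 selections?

Open {P-α, P-γ, P-δ}.
  A→P-δ 3, B→P-γ 3, C→P-δ 2, D→P-δ 3, E→P-α 3  ⇒ total 14.
Compare {P-β, P-γ, P-δ}: total 15.
Compare {P-α, P-β, P-δ}: total 17.
No size-3 selection does better; minimum is 14.

14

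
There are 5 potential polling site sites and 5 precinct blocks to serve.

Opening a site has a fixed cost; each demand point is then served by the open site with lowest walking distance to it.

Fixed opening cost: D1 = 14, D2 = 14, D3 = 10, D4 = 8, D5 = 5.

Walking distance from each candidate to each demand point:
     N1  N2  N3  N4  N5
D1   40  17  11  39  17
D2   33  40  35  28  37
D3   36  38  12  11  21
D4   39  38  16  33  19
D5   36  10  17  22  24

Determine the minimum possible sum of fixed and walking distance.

105

Open {D3, D5}: assign each demand point to its cheapest open site.
  N1→D3 36, N2→D5 10, N3→D3 12, N4→D3 11, N5→D3 21
  walking distance 90, fixed 15 → total 105.
Compare {D3, D4, D5}: walking distance 88 + fixed 23 = 111.
Compare {D5}: walking distance 109 + fixed 5 = 114.
Compare {D1, D3, D5}: walking distance 85 + fixed 29 = 114.
All other subsets cost ≥ 111. Minimum total cost: 105.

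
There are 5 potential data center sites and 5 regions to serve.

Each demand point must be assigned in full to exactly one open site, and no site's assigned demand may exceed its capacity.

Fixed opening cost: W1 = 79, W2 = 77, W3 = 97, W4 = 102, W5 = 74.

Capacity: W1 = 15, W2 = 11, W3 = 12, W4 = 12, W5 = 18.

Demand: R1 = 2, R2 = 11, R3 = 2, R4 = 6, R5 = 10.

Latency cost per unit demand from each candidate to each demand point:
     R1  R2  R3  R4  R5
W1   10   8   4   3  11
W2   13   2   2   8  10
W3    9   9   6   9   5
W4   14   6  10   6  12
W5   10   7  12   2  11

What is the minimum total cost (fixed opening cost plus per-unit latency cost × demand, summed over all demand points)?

364

Open {W2, W3, W5}; cheapest assignment that respects the capacities:
  W2 (cap 11, load 11): R2 — cost 11×2 = 22
  W3 (cap 12, load 12): R3, R5 — cost 2×6 + 10×5 = 62
  W5 (cap 18, load 8): R1, R4 — cost 2×10 + 6×2 = 32
  Shipping 116, fixed 248 → total 364.
  Any other capacity-feasible assignment to {W2, W3, W5} ships for at least 116.
Compare {W1, W2, W3}: its best feasible assignment gives total 369.
Compare {W1, W5}: its best feasible assignment gives total 380.
Every other set of open sites that can feasibly serve all demand totals ≥ 369 even under its best assignment. Minimum: 364.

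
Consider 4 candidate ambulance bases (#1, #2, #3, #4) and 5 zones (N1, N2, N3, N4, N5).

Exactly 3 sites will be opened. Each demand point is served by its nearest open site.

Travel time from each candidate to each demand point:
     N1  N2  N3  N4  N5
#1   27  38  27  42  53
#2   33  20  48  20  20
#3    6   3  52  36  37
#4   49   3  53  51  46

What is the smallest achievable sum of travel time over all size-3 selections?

Open {#1, #2, #3}.
  N1→#3 6, N2→#3 3, N3→#1 27, N4→#2 20, N5→#2 20  ⇒ total 76.
Compare {#1, #2, #4}: total 97.
Compare {#2, #3, #4}: total 97.
No size-3 selection does better; minimum is 76.

76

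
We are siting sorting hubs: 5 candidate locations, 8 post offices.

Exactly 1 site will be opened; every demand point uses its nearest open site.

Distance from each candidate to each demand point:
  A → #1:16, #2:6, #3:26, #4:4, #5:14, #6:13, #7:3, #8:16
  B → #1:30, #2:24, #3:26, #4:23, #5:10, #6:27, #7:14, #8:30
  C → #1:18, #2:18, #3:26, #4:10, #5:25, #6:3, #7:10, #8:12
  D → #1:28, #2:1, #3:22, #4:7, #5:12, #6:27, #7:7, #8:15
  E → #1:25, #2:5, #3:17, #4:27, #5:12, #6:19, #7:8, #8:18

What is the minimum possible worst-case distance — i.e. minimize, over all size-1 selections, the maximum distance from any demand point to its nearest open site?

26

Open {A}.
  Farthest demand point is #3 at distance 26 (to A); all others are ≤ 26.
With {C} the worst case is 26.
With {E} the worst case is 27.
No size-1 selection achieves below 26.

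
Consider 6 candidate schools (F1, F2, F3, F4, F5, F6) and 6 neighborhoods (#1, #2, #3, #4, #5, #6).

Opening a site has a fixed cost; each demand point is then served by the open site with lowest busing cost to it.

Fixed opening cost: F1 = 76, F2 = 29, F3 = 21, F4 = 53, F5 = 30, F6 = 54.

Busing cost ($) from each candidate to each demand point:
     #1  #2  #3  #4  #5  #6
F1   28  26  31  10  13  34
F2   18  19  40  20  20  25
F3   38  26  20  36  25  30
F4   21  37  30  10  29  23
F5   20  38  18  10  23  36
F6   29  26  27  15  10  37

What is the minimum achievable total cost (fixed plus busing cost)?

169

Open {F2, F5}: assign each demand point to its cheapest open site.
  #1→F2 18, #2→F2 19, #3→F5 18, #4→F5 10, #5→F2 20, #6→F2 25
  busing cost 110, fixed 59 → total 169.
Compare {F2}: busing cost 142 + fixed 29 = 171.
Compare {F2, F3}: busing cost 122 + fixed 50 = 172.
Compare {F5}: busing cost 145 + fixed 30 = 175.
All other subsets cost ≥ 171. Minimum total cost: 169.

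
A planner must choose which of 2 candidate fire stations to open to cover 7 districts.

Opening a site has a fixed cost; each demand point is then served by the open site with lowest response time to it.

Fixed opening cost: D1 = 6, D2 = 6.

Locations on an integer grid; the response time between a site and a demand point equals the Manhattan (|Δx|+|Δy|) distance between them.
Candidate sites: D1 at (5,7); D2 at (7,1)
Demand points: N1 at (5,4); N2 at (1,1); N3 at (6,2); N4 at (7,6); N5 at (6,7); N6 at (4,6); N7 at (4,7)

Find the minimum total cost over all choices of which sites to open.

Open {D1, D2}: assign each demand point to its cheapest open site.
  N1→D1 3, N2→D2 6, N3→D2 2, N4→D1 3, N5→D1 1, N6→D1 2, N7→D1 1
  response time 18, fixed 12 → total 30.
Compare {D1}: response time 26 + fixed 6 = 32.
Compare {D2}: response time 42 + fixed 6 = 48.

30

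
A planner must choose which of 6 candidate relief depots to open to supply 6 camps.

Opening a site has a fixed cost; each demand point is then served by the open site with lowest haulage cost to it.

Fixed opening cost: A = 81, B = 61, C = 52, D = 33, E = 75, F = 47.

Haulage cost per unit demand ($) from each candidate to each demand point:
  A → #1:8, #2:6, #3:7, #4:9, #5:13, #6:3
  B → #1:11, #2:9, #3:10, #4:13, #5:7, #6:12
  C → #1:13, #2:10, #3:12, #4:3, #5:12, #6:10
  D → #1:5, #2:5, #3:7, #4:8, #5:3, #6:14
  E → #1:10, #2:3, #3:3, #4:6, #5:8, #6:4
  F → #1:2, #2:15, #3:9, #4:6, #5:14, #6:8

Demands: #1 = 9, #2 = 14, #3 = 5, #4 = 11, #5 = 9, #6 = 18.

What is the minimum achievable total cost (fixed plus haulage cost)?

Open {D, E}: assign each demand point to its cheapest open site.
  #1→D 9×5=45, #2→E 14×3=42, #3→E 5×3=15, #4→E 11×6=66, #5→D 9×3=27, #6→E 18×4=72
  haulage cost 267, fixed 108 → total 375.
Compare {C, D, E}: haulage cost 234 + fixed 160 = 394.
Compare {D, E, F}: haulage cost 240 + fixed 155 = 395.
Compare {E, F}: haulage cost 285 + fixed 122 = 407.
All other subsets cost ≥ 394. Minimum total cost: 375.

375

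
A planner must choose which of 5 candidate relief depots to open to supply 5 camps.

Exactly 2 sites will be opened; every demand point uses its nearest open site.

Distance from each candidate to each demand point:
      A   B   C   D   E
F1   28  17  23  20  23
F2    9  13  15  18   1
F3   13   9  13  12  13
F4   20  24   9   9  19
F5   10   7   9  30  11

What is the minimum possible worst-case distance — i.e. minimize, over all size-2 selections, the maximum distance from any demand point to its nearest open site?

Open {F4, F5}.
  Farthest demand point is E at distance 11 (to F5); all others are ≤ 11.
With {F3, F5} the worst case is 12.
With {F1, F3} the worst case is 13.
No size-2 selection achieves below 11.

11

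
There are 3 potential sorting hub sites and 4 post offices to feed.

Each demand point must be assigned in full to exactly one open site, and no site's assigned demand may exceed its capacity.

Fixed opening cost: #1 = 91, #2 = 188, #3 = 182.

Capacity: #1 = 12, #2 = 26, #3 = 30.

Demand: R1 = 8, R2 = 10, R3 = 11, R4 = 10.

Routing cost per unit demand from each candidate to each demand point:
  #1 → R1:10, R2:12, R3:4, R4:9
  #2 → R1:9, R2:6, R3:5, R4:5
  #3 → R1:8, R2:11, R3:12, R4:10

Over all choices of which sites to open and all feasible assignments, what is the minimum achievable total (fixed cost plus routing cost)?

591

Open {#1, #3}; cheapest assignment that respects the capacities:
  #1 (cap 12, load 11): R3 — cost 11×4 = 44
  #3 (cap 30, load 28): R1, R2, R4 — cost 8×8 + 10×11 + 10×10 = 274
  Shipping 318, fixed 273 → total 591.
  Any other capacity-feasible assignment to {#1, #3} ships for at least 318.
Compare {#2, #3}: its best feasible assignment gives total 649.
Compare {#1, #2, #3}: its best feasible assignment gives total 679.
Every other set of open sites that can feasibly serve all demand totals ≥ 649 even under its best assignment. Minimum: 591.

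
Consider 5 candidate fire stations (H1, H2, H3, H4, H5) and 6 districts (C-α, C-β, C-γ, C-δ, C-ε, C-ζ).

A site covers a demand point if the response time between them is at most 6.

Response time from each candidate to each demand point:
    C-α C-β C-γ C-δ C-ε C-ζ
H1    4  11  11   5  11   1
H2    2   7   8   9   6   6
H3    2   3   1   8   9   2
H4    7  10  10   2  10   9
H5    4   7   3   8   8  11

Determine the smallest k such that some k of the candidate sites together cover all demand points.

3

Coverage sets (demand points within 6 of each site):
  H1: {C-α, C-δ, C-ζ}
  H2: {C-α, C-ε, C-ζ}
  H3: {C-α, C-β, C-γ, C-ζ}
  H4: {C-δ}
  H5: {C-α, C-γ}
No 2 sites suffice: every size-2 union leaves at least one demand point uncovered.
But {H1, H2, H3} covers everything, so the minimum is 3.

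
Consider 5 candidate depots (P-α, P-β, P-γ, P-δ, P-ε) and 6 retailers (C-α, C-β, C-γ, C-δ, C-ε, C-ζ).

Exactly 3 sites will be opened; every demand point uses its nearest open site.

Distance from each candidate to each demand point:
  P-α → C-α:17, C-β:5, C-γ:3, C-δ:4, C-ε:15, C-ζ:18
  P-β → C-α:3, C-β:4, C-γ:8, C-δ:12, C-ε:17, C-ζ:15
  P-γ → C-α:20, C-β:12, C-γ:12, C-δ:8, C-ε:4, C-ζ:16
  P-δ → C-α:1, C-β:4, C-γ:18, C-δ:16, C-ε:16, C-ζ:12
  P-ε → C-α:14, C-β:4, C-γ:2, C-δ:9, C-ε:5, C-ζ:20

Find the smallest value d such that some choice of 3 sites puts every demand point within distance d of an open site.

12

Open {P-α, P-γ, P-δ}.
  Farthest demand point is C-ζ at distance 12 (to P-δ); all others are ≤ 12.
With {P-α, P-δ, P-ε} the worst case is 12.
With {P-β, P-γ, P-δ} the worst case is 12.
No size-3 selection achieves below 12.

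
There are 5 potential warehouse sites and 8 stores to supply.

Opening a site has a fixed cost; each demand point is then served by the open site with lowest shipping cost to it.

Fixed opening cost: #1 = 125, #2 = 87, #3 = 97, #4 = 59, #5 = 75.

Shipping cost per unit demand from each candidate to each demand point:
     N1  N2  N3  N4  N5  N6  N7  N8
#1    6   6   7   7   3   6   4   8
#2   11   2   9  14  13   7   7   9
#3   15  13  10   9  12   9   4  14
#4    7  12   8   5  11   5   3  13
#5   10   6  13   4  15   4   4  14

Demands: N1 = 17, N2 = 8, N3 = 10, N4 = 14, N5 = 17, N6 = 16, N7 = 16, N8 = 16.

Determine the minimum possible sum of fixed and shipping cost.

781

Open {#1, #4}: assign each demand point to its cheapest open site.
  N1→#1 17×6=102, N2→#1 8×6=48, N3→#1 10×7=70, N4→#4 14×5=70, N5→#1 17×3=51, N6→#4 16×5=80, N7→#4 16×3=48, N8→#1 16×8=128
  shipping cost 597, fixed 184 → total 781.
Compare {#1}: shipping cost 657 + fixed 125 = 782.
Compare {#1, #5}: shipping cost 583 + fixed 200 = 783.
Compare {#1, #4, #5}: shipping cost 567 + fixed 259 = 826.
All other subsets cost ≥ 782. Minimum total cost: 781.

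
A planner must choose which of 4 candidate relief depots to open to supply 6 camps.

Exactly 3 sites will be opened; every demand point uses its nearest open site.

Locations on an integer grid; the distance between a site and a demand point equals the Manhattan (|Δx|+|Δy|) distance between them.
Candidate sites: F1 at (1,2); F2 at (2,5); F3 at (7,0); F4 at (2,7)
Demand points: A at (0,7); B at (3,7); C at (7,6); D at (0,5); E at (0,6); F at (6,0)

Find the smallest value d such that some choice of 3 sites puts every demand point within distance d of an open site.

6

Open {F1, F2, F3}.
  Farthest demand point is C at distance 6 (to F2); all others are ≤ 6.
With {F1, F3, F4} the worst case is 6.
With {F2, F3, F4} the worst case is 6.
No size-3 selection achieves below 6.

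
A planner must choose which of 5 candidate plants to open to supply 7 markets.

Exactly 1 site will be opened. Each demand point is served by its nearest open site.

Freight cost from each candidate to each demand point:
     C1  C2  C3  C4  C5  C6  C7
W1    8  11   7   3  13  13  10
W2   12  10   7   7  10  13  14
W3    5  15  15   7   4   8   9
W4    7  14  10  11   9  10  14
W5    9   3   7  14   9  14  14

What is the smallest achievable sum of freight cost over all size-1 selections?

63

Open {W3}.
  C1→W3 5, C2→W3 15, C3→W3 15, C4→W3 7, C5→W3 4, C6→W3 8, C7→W3 9  ⇒ total 63.
Compare {W1}: total 65.
Compare {W5}: total 70.
No size-1 selection does better; minimum is 63.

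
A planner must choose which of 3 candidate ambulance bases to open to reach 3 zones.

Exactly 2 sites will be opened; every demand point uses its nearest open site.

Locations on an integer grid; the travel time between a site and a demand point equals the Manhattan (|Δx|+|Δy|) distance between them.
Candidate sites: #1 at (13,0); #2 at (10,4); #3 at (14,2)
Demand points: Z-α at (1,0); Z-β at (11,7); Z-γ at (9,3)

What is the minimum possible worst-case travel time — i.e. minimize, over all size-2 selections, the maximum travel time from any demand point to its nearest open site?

12

Open {#1, #2}.
  Farthest demand point is Z-α at travel time 12 (to #1); all others are ≤ 12.
With {#1, #3} the worst case is 12.
With {#2, #3} the worst case is 13.
No size-2 selection achieves below 12.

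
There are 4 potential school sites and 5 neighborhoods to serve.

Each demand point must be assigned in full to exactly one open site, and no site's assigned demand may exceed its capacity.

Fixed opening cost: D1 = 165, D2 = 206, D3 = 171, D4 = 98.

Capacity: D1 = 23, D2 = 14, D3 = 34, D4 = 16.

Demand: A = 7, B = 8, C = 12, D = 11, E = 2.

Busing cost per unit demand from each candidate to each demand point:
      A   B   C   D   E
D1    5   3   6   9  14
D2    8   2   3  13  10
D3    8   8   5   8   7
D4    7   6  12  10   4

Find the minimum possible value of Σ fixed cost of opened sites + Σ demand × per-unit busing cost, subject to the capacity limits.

528

Open {D3, D4}; cheapest assignment that respects the capacities:
  D3 (cap 34, load 25): C, D, E — cost 12×5 + 11×8 + 2×7 = 162
  D4 (cap 16, load 15): A, B — cost 7×7 + 8×6 = 97
  Shipping 259, fixed 269 → total 528.
  Any other capacity-feasible assignment to {D3, D4} ships for at least 259.
Compare {D1, D3}: its best feasible assignment gives total 557.
Compare {D2, D3}: its best feasible assignment gives total 611.
Every other set of open sites that can feasibly serve all demand totals ≥ 557 even under its best assignment. Minimum: 528.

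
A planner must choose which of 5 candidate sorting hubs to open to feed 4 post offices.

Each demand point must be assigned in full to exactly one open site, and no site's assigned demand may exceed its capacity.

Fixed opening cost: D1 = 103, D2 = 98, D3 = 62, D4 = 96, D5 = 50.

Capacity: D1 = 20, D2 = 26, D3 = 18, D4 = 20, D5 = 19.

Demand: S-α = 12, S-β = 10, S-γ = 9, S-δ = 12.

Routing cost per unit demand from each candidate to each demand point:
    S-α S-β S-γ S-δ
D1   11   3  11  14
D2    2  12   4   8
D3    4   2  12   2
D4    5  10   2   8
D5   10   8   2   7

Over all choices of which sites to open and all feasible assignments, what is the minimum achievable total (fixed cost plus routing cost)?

Open {D2, D3, D5}; cheapest assignment that respects the capacities:
  D2 (cap 26, load 12): S-α — cost 12×2 = 24
  D3 (cap 18, load 12): S-δ — cost 12×2 = 24
  D5 (cap 19, load 19): S-β, S-γ — cost 10×8 + 9×2 = 98
  Shipping 146, fixed 210 → total 356.
  Any other capacity-feasible assignment to {D2, D3, D5} ships for at least 146.
Compare {D2, D5}: its best feasible assignment gives total 366.
Compare {D1, D2, D3}: its best feasible assignment gives total 377.
Every other set of open sites that can feasibly serve all demand totals ≥ 366 even under its best assignment. Minimum: 356.

356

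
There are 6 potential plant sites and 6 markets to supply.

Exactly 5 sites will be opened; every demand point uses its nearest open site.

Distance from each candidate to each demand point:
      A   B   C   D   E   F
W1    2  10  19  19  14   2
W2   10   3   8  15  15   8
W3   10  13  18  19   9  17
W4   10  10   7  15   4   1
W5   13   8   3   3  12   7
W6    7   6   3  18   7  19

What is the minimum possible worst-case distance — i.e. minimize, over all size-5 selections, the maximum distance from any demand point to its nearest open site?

Open {W1, W2, W3, W4, W5}.
  Farthest demand point is E at distance 4 (to W4); all others are ≤ 4.
With {W1, W2, W4, W5, W6} the worst case is 4.
With {W1, W3, W4, W5, W6} the worst case is 6.
No size-5 selection achieves below 4.

4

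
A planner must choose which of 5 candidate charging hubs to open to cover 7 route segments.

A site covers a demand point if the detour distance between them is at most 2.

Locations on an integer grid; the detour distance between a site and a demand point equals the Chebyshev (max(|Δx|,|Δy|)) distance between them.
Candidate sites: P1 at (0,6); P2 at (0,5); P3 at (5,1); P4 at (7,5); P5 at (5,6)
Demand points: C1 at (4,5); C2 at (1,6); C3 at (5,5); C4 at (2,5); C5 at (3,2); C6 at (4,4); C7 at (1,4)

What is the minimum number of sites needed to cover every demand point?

Coverage sets (demand points within 2 of each site):
  P1: {C2, C4, C7}
  P2: {C2, C4, C7}
  P3: {C5}
  P4: {C3}
  P5: {C1, C3, C6}
No 2 sites suffice: every size-2 union leaves at least one demand point uncovered.
But {P1, P3, P5} covers everything, so the minimum is 3.

3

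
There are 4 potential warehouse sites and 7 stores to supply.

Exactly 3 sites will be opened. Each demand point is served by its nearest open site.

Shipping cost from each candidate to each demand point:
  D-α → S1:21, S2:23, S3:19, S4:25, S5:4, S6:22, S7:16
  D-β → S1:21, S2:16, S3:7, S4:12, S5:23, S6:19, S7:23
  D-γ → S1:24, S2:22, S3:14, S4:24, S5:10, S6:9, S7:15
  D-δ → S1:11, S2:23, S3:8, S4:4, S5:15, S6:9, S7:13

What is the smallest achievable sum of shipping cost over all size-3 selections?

64

Open {D-α, D-β, D-δ}.
  S1→D-δ 11, S2→D-β 16, S3→D-β 7, S4→D-δ 4, S5→D-α 4, S6→D-δ 9, S7→D-δ 13  ⇒ total 64.
Compare {D-β, D-γ, D-δ}: total 70.
Compare {D-α, D-γ, D-δ}: total 71.
No size-3 selection does better; minimum is 64.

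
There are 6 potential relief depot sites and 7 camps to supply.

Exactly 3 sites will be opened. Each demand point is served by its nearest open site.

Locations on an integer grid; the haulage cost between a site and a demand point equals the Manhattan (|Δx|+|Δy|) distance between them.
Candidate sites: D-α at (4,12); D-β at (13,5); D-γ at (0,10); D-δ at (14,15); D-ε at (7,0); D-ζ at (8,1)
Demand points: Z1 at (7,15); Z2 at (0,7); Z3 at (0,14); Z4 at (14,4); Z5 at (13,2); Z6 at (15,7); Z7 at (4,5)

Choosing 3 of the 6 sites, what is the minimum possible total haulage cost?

29

Open {D-α, D-β, D-γ}.
  Z1→D-α 6, Z2→D-γ 3, Z3→D-γ 4, Z4→D-β 2, Z5→D-β 3, Z6→D-β 4, Z7→D-α 7  ⇒ total 29.
Compare {D-β, D-γ, D-δ}: total 32.
Compare {D-β, D-γ, D-ε}: total 36.
No size-3 selection does better; minimum is 29.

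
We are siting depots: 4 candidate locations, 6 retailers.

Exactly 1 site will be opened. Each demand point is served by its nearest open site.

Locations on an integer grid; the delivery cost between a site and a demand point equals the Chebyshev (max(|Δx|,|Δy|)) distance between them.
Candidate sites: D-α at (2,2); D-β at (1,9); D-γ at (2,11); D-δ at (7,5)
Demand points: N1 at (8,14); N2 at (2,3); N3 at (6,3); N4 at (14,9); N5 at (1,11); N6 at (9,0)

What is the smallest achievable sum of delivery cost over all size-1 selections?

34

Open {D-δ}.
  N1→D-δ 9, N2→D-δ 5, N3→D-δ 2, N4→D-δ 7, N5→D-δ 6, N6→D-δ 5  ⇒ total 34.
Compare {D-β}: total 43.
Compare {D-α}: total 45.
No size-1 selection does better; minimum is 34.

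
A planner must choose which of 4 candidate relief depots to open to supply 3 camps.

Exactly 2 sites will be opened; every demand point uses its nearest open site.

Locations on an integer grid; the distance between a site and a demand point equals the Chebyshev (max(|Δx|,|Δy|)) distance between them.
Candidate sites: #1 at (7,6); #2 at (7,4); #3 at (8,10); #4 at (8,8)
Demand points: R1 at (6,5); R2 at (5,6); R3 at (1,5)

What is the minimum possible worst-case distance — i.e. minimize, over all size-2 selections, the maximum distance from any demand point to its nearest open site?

6

Open {#1, #2}.
  Farthest demand point is R3 at distance 6 (to #1); all others are ≤ 6.
With {#1, #3} the worst case is 6.
With {#1, #4} the worst case is 6.
No size-2 selection achieves below 6.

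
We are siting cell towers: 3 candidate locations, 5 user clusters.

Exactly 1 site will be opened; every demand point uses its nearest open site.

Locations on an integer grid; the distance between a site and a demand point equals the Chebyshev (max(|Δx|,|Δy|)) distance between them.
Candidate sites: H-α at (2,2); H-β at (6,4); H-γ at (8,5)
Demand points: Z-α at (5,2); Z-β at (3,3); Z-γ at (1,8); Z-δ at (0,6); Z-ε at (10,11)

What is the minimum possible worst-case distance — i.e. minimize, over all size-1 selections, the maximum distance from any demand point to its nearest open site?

Open {H-β}.
  Farthest demand point is Z-ε at distance 7 (to H-β); all others are ≤ 7.
With {H-γ} the worst case is 8.
With {H-α} the worst case is 9.
No size-1 selection achieves below 7.

7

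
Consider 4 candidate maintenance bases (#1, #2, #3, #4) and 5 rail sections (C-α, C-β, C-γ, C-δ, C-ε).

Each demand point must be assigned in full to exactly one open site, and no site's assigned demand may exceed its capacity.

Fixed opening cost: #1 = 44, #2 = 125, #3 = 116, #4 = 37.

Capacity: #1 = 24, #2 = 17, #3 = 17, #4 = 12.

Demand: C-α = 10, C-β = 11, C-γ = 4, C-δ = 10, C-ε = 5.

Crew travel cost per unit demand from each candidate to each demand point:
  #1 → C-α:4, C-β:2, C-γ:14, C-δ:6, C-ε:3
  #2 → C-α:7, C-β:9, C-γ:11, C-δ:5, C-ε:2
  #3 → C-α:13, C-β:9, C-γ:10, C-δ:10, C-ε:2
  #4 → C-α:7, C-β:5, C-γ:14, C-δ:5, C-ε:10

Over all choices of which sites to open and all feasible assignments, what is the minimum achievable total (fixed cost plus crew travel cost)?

359

Open {#1, #3, #4}; cheapest assignment that respects the capacities:
  #1 (cap 24, load 21): C-α, C-β — cost 10×4 + 11×2 = 62
  #3 (cap 17, load 9): C-γ, C-ε — cost 4×10 + 5×2 = 50
  #4 (cap 12, load 10): C-δ — cost 10×5 = 50
  Shipping 162, fixed 197 → total 359.
  Any other capacity-feasible assignment to {#1, #3, #4} ships for at least 162.
Compare {#1, #2, #4}: its best feasible assignment gives total 372.
Compare {#1, #3}: its best feasible assignment gives total 425.
Every other set of open sites that can feasibly serve all demand totals ≥ 372 even under its best assignment. Minimum: 359.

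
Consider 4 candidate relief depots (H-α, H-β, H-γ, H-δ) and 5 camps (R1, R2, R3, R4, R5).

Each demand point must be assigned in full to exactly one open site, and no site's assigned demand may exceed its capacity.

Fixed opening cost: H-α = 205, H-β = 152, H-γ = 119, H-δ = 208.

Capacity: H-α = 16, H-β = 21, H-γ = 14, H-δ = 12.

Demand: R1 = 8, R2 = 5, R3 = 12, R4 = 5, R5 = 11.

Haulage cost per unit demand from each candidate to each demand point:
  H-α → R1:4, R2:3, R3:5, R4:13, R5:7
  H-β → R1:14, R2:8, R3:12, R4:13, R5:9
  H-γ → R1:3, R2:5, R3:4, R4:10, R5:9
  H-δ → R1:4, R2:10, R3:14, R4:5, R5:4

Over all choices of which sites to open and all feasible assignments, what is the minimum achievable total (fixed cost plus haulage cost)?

735

Open {H-α, H-β, H-γ}; cheapest assignment that respects the capacities:
  H-α (cap 16, load 13): R1, R2 — cost 8×4 + 5×3 = 47
  H-β (cap 21, load 16): R4, R5 — cost 5×13 + 11×9 = 164
  H-γ (cap 14, load 12): R3 — cost 12×4 = 48
  Shipping 259, fixed 476 → total 735.
  Any other capacity-feasible assignment to {H-α, H-β, H-γ} ships for at least 259.
Compare {H-β, H-γ, H-δ}: its best feasible assignment gives total 763.
Compare {H-α, H-β, H-δ}: its best feasible assignment gives total 861.
Every other set of open sites that can feasibly serve all demand totals ≥ 763 even under its best assignment. Minimum: 735.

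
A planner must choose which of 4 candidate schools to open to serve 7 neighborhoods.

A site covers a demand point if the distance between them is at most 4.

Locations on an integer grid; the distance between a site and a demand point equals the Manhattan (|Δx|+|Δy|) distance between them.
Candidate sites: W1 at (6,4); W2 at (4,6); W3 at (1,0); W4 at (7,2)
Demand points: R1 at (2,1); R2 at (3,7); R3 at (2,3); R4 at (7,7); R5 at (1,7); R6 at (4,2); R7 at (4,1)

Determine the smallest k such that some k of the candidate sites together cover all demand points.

Coverage sets (demand points within 4 of each site):
  W1: {R4, R6}
  W2: {R2, R4, R5, R6}
  W3: {R1, R3, R7}
  W4: {R6, R7}
No single site covers all 7 demand points.
But {W2, W3} covers everything, so the minimum is 2.

2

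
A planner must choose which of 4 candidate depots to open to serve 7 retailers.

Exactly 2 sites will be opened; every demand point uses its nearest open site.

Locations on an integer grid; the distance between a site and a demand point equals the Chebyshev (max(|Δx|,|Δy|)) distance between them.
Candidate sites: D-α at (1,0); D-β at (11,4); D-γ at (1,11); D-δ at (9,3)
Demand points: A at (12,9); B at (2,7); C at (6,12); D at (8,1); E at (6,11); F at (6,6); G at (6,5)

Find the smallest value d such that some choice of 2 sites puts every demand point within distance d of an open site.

5

Open {D-β, D-γ}.
  Farthest demand point is A at distance 5 (to D-β); all others are ≤ 5.
With {D-γ, D-δ} the worst case is 6.
With {D-α, D-β} the worst case is 8.
No size-2 selection achieves below 5.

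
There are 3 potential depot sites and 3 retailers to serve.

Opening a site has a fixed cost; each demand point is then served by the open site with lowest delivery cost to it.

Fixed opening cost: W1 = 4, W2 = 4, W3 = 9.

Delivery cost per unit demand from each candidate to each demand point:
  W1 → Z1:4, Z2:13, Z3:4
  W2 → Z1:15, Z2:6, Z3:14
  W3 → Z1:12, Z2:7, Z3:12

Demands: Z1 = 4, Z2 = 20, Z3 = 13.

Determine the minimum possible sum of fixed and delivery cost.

Open {W1, W2}: assign each demand point to its cheapest open site.
  Z1→W1 4×4=16, Z2→W2 20×6=120, Z3→W1 13×4=52
  delivery cost 188, fixed 8 → total 196.
Compare {W1, W2, W3}: delivery cost 188 + fixed 17 = 205.
Compare {W1, W3}: delivery cost 208 + fixed 13 = 221.
Compare {W1}: delivery cost 328 + fixed 4 = 332.
All other subsets cost ≥ 205. Minimum total cost: 196.

196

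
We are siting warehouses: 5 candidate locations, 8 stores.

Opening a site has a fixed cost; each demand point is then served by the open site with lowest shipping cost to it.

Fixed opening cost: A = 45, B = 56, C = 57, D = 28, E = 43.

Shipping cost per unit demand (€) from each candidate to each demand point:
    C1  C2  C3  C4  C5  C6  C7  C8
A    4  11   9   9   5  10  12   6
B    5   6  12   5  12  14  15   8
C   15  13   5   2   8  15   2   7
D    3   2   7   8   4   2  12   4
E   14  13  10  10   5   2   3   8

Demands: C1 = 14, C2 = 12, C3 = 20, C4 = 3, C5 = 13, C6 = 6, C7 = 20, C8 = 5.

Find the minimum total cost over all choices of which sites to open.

Open {C, D}: assign each demand point to its cheapest open site.
  C1→D 14×3=42, C2→D 12×2=24, C3→C 20×5=100, C4→C 3×2=6, C5→D 13×4=52, C6→D 6×2=12, C7→C 20×2=40, C8→D 5×4=20
  shipping cost 296, fixed 85 → total 381.
Compare {C, D, E}: shipping cost 296 + fixed 128 = 424.
Compare {A, C, D}: shipping cost 296 + fixed 130 = 426.
Compare {B, C, D}: shipping cost 296 + fixed 141 = 437.
All other subsets cost ≥ 424. Minimum total cost: 381.

381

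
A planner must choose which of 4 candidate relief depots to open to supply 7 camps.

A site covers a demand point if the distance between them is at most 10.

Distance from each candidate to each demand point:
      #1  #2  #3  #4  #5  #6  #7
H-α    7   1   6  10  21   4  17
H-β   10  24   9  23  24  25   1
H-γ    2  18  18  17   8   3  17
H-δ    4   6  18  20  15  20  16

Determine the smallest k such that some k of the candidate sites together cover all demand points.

Coverage sets (demand points within 10 of each site):
  H-α: {#1, #2, #3, #4, #6}
  H-β: {#1, #3, #7}
  H-γ: {#1, #5, #6}
  H-δ: {#1, #2}
No 2 sites suffice: every size-2 union leaves at least one demand point uncovered.
But {H-α, H-β, H-γ} covers everything, so the minimum is 3.

3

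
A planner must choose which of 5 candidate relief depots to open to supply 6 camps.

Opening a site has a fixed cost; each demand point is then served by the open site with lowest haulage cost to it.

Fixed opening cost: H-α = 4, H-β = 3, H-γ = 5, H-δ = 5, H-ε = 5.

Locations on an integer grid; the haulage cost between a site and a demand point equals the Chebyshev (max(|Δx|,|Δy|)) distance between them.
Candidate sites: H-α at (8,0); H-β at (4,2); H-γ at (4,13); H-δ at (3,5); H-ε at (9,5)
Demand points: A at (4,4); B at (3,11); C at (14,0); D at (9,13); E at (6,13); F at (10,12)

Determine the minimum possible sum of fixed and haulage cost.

34

Open {H-α, H-γ}: assign each demand point to its cheapest open site.
  A→H-α 4, B→H-γ 2, C→H-α 6, D→H-γ 5, E→H-γ 2, F→H-γ 6
  haulage cost 25, fixed 9 → total 34.
Compare {H-β, H-γ}: haulage cost 27 + fixed 8 = 35.
Compare {H-γ, H-ε}: haulage cost 25 + fixed 10 = 35.
Compare {H-α, H-β, H-γ}: haulage cost 23 + fixed 12 = 35.
All other subsets cost ≥ 35. Minimum total cost: 34.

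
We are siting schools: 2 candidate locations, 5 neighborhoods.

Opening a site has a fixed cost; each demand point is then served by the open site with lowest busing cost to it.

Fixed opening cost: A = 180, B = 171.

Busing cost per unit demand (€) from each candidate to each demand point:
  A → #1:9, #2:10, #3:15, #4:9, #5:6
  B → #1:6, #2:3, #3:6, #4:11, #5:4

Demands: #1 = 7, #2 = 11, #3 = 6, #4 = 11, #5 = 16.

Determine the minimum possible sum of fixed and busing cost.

Open {B}: assign each demand point to its cheapest open site.
  #1→B 7×6=42, #2→B 11×3=33, #3→B 6×6=36, #4→B 11×11=121, #5→B 16×4=64
  busing cost 296, fixed 171 → total 467.
Compare {A, B}: busing cost 274 + fixed 351 = 625.
Compare {A}: busing cost 458 + fixed 180 = 638.

467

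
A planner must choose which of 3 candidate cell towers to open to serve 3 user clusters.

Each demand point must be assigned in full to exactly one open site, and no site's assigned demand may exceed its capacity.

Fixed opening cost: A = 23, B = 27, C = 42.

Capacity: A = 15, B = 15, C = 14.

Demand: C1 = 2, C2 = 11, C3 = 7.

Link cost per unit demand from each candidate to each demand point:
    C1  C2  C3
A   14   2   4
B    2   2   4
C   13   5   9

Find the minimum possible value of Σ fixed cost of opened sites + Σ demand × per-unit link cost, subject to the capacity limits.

Open {A, B}; cheapest assignment that respects the capacities:
  A (cap 15, load 11): C2 — cost 11×2 = 22
  B (cap 15, load 9): C1, C3 — cost 2×2 + 7×4 = 32
  Shipping 54, fixed 50 → total 104.
  Any other capacity-feasible assignment to {A, B} ships for at least 54.
Compare {A, B, C}: its best feasible assignment gives total 146.
Compare {B, C}: its best feasible assignment gives total 156.
Every other set of open sites that can feasibly serve all demand totals ≥ 146 even under its best assignment. Minimum: 104.

104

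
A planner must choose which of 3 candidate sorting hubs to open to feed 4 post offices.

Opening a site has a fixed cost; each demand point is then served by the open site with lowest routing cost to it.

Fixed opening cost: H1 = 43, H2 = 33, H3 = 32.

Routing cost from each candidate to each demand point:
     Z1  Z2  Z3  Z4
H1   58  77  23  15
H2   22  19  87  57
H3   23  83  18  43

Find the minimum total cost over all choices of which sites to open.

Open {H1, H2}: assign each demand point to its cheapest open site.
  Z1→H2 22, Z2→H2 19, Z3→H1 23, Z4→H1 15
  routing cost 79, fixed 76 → total 155.
Compare {H2, H3}: routing cost 102 + fixed 65 = 167.
Compare {H1, H2, H3}: routing cost 74 + fixed 108 = 182.
Compare {H3}: routing cost 167 + fixed 32 = 199.
All other subsets cost ≥ 167. Minimum total cost: 155.

155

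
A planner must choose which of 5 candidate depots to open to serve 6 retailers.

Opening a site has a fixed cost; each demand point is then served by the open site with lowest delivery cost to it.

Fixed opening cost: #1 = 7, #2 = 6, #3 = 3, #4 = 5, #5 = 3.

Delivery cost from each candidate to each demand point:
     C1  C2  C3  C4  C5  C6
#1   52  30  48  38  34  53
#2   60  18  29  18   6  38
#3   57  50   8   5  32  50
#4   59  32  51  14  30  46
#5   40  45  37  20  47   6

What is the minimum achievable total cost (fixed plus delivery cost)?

Open {#2, #3, #5}: assign each demand point to its cheapest open site.
  C1→#5 40, C2→#2 18, C3→#3 8, C4→#3 5, C5→#2 6, C6→#5 6
  delivery cost 83, fixed 12 → total 95.
Compare {#2, #3, #4, #5}: delivery cost 83 + fixed 17 = 100.
Compare {#1, #2, #3, #5}: delivery cost 83 + fixed 19 = 102.
Compare {#1, #2, #3, #4, #5}: delivery cost 83 + fixed 24 = 107.
All other subsets cost ≥ 100. Minimum total cost: 95.

95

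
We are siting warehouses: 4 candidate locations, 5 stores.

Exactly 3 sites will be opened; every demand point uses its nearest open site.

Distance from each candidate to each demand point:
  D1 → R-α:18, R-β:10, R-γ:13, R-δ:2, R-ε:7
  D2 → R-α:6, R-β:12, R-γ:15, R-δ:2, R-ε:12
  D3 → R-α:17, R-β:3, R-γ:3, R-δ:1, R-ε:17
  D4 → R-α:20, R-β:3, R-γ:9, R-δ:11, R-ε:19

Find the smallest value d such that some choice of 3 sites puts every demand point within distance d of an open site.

Open {D1, D2, D3}.
  Farthest demand point is R-ε at distance 7 (to D1); all others are ≤ 7.
With {D1, D2, D4} the worst case is 9.
With {D2, D3, D4} the worst case is 12.
No size-3 selection achieves below 7.

7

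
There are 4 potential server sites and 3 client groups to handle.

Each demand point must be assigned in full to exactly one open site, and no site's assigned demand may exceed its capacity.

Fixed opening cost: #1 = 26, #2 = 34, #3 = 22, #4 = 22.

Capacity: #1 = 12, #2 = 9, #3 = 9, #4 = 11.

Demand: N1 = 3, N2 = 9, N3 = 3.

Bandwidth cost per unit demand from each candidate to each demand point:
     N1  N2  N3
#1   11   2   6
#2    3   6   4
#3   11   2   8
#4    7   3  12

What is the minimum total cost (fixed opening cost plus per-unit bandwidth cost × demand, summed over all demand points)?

Open {#2, #3}; cheapest assignment that respects the capacities:
  #2 (cap 9, load 6): N1, N3 — cost 3×3 + 3×4 = 21
  #3 (cap 9, load 9): N2 — cost 9×2 = 18
  Shipping 39, fixed 56 → total 95.
  Any other capacity-feasible assignment to {#2, #3} ships for at least 39.
Compare {#1, #2}: its best feasible assignment gives total 99.
Compare {#2, #4}: its best feasible assignment gives total 104.
Every other set of open sites that can feasibly serve all demand totals ≥ 99 even under its best assignment. Minimum: 95.

95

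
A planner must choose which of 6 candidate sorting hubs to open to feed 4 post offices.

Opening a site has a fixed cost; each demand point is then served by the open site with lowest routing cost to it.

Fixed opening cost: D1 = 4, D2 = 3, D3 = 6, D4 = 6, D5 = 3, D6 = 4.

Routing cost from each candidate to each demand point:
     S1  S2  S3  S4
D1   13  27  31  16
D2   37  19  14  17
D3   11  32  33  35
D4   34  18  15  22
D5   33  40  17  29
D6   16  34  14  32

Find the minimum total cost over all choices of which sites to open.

69

Open {D1, D2}: assign each demand point to its cheapest open site.
  S1→D1 13, S2→D2 19, S3→D2 14, S4→D1 16
  routing cost 62, fixed 7 → total 69.
Compare {D2, D3}: routing cost 61 + fixed 9 = 70.
Compare {D1, D4}: routing cost 62 + fixed 10 = 72.
Compare {D1, D2, D5}: routing cost 62 + fixed 10 = 72.
All other subsets cost ≥ 70. Minimum total cost: 69.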